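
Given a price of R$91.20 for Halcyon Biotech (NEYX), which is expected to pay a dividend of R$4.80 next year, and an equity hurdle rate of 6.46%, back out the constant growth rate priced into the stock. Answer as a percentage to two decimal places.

From P₀ = D₁/(r − g), the implied growth is g = r − D₁/P₀.
g = 0.0646 − 4.80/91.20 = 0.0646 − 0.05263 = 0.01197

1.20%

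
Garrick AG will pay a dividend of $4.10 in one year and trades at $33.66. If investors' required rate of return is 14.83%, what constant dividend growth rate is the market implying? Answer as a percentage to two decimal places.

2.65%

From P₀ = D₁/(r − g), the implied growth is g = r − D₁/P₀.
g = 0.1483 − 4.10/33.66 = 0.1483 − 0.12181 = 0.02649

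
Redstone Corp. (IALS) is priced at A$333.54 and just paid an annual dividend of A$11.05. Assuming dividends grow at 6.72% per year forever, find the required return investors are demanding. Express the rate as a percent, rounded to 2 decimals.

10.26%

Rearranging the constant-growth DDM: r = D₁/P₀ + g.
D₁ = 11.05 × (1 + 0.0672) = 11.7926.
r = 11.7926 / 333.54 + 0.0672 = 0.03536 + 0.0672 = 0.10256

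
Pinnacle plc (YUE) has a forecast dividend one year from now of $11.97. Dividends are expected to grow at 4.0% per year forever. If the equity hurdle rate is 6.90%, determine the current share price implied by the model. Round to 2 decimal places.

$412.76

Gordon growth model: P₀ = D₁/(r − g), with D₁ = 11.97 given directly.
P₀ = 11.9700 / (0.069 − 0.04) = 11.9700 / 0.029 = 412.7586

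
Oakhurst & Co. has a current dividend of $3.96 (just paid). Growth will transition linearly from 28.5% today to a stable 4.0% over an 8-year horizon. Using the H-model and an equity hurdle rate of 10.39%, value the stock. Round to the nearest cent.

$125.18

H-model: P₀ = D₀[(1+g_L) + H(g_S−g_L)]/(r−g_L), with H = 8/2 = 4.
P₀ = 3.96 × [(1+0.04) + 4×(0.285−0.04)] / (0.1039−0.04)
   = 3.96 × 2.0200 / 0.0639 = 125.1831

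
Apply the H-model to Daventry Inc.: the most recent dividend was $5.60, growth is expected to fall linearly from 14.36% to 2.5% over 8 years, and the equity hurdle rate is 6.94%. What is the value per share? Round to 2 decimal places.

$189.11

H-model: P₀ = D₀[(1+g_L) + H(g_S−g_L)]/(r−g_L), with H = 8/2 = 4.
P₀ = 5.60 × [(1+0.025) + 4×(0.1436−0.025)] / (0.0694−0.025)
   = 5.60 × 1.4994 / 0.0444 = 189.1135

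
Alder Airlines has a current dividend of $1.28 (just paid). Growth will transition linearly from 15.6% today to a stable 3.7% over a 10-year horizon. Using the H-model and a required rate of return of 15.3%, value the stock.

$18.01

H-model: P₀ = D₀[(1+g_L) + H(g_S−g_L)]/(r−g_L), with H = 10/2 = 5.
P₀ = 1.28 × [(1+0.037) + 5×(0.156−0.037)] / (0.153−0.037)
   = 1.28 × 1.6320 / 0.116 = 18.0083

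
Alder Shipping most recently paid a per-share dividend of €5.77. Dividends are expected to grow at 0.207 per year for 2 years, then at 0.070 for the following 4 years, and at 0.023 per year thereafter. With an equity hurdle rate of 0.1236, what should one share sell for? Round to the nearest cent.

€92.15

Three-stage DDM. Project D₁…D_6; terminal Gordon value at t=6 with g = 0.023; discount at r = 0.1236.
D_1 = 6.9644
D_2 = 8.4060
D_3 = 8.9944
D_4 = 9.6241
D_5 = 10.2977
D_6 = 11.0186
TV_6 = 11.2720/(0.1236−0.023) = 112.0477
P₀ = Σ Dₜ/(1+r)ᵗ + TV_6/(1+r)^6 = 92.1460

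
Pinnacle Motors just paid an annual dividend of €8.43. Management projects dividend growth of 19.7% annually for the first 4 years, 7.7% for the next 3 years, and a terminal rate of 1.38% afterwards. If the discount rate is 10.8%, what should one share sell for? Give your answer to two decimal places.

€187.11

Three-stage DDM. Project D₁…D_7; terminal Gordon value at t=7 with g = 0.0138; discount at r = 0.108.
D_1 = 10.0907
D_2 = 12.0786
D_3 = 14.4581
D_4 = 17.3063
D_5 = 18.6389
D_6 = 20.0741
D_7 = 21.6198
TV_7 = 21.9181/(0.108−0.0138) = 232.6766
P₀ = Σ Dₜ/(1+r)ᵗ + TV_7/(1+r)^7 = 187.1082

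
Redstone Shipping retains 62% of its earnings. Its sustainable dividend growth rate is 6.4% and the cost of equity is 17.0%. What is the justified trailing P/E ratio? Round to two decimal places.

3.81

Payout ratio b = 1 − 0.62 = 0.38.
Justified trailing P/E = b(1+g)/(r−g) = 0.38×(1+0.064)/(0.17−0.064) = 3.8143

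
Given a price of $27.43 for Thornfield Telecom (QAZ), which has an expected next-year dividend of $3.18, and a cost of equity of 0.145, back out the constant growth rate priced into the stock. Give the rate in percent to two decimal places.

2.91%

From P₀ = D₁/(r − g), the implied growth is g = r − D₁/P₀.
g = 0.145 − 3.18/27.43 = 0.145 − 0.11593 = 0.02907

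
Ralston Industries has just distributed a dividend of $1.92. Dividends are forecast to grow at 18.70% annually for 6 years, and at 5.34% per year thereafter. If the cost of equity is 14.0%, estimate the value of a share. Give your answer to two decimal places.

$43.06

Two-stage DDM. Project D₁…D_6 at 0.187, terminal growth 0.0534, discount at r = 0.14.
D_1 = 2.2790
D_2 = 2.7052
D_3 = 3.2111
D_4 = 3.8116
D_5 = 4.5243
D_6 = 5.3704
Terminal value at t=6: TV = D_7/(r−g) = 5.6572/(0.14−0.0534) = 65.3252
P₀ = 2.2790/(1+0.14)^1 + 2.7052/(1+0.14)^2 + 3.2111/(1+0.14)^3 + 3.8116/(1+0.14)^4 + 4.5243/(1+0.14)^5 + 5.3704/(1+0.14)^6 + 65.3252/(1+0.14)^6 = 43.0627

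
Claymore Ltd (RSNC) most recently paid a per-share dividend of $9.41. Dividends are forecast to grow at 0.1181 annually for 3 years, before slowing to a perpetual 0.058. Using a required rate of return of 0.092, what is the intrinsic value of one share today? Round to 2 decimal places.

Two-stage DDM. Project D₁…D_3 at 0.1181, terminal growth 0.058, discount at r = 0.092.
D_1 = 10.5213
D_2 = 11.7639
D_3 = 13.1532
Terminal value at t=3: TV = D_4/(r−g) = 13.9161/(0.092−0.058) = 409.2968
P₀ = 10.5213/(1+0.092)^1 + 11.7639/(1+0.092)^2 + 13.1532/(1+0.092)^3 + 409.2968/(1+0.092)^3 = 343.9199

$343.92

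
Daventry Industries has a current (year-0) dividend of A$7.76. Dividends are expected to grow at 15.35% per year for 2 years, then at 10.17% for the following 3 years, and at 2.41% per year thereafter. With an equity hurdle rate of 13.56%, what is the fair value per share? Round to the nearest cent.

Three-stage DDM. Project D₁…D_5; terminal Gordon value at t=5 with g = 0.0241; discount at r = 0.1356.
D_1 = 8.9512
D_2 = 10.3252
D_3 = 11.3752
D_4 = 12.5321
D_5 = 13.8066
TV_5 = 14.1393/(0.1356−0.0241) = 126.8103
P₀ = Σ Dₜ/(1+r)ᵗ + TV_5/(1+r)^5 = 105.6500

A$105.65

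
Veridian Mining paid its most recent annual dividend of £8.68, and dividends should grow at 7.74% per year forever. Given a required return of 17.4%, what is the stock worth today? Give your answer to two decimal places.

£96.81

Gordon growth model: P₀ = D₁/(r − g). D₁ = 8.68 × (1 + 0.0774) = 9.3518.
P₀ = 9.3518 / (0.174 − 0.0774) = 9.3518 / 0.0966 = 96.8099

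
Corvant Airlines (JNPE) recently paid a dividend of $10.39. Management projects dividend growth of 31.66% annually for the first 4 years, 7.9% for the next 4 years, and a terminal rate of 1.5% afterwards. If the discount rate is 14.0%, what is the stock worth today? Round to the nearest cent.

Three-stage DDM. Project D₁…D_8; terminal Gordon value at t=8 with g = 0.015; discount at r = 0.14.
D_1 = 13.6795
D_2 = 18.0104
D_3 = 23.7125
D_4 = 31.2199
D_5 = 33.6862
D_6 = 36.3474
D_7 = 39.2189
D_8 = 42.3172
TV_8 = 42.9519/(0.14−0.015) = 343.6155
P₀ = Σ Dₜ/(1+r)ᵗ + TV_8/(1+r)^8 = 245.3684

$245.37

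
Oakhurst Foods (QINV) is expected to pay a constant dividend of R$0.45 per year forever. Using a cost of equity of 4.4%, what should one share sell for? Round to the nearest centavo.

R$10.23

Zero-growth DDM (perpetuity): P₀ = D/r = 0.45 / 0.044 = 10.2273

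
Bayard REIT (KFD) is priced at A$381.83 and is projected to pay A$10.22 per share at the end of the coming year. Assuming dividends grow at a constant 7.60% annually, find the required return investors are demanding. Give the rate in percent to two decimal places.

Rearranging the constant-growth DDM: r = D₁/P₀ + g.
r = 10.2200 / 381.83 + 0.076 = 0.02677 + 0.076 = 0.10277

10.28%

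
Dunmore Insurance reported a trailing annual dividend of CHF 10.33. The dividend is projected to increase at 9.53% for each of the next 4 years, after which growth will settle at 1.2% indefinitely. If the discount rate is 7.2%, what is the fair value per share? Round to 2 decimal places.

CHF 233.50

Two-stage DDM. Project D₁…D_4 at 0.0953, terminal growth 0.012, discount at r = 0.072.
D_1 = 11.3144
D_2 = 12.3927
D_3 = 13.5737
D_4 = 14.8673
Terminal value at t=4: TV = D_5/(r−g) = 15.0457/(0.072−0.012) = 250.7621
P₀ = 11.3144/(1+0.072)^1 + 12.3927/(1+0.072)^2 + 13.5737/(1+0.072)^3 + 14.8673/(1+0.072)^4 + 250.7621/(1+0.072)^4 = 233.4961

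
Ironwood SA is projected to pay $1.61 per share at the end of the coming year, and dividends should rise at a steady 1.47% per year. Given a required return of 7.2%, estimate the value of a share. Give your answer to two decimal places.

Gordon growth model: P₀ = D₁/(r − g), with D₁ = 1.61 given directly.
P₀ = 1.6100 / (0.072 − 0.0147) = 1.6100 / 0.0573 = 28.0977

$28.10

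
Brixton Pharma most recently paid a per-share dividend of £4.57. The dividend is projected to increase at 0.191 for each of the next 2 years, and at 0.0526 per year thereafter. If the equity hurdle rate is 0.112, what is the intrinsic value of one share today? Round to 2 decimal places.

£103.04

Two-stage DDM. Project D₁…D_2 at 0.191, terminal growth 0.0526, discount at r = 0.112.
D_1 = 5.4429
D_2 = 6.4825
Terminal value at t=2: TV = D_3/(r−g) = 6.8234/(0.112−0.0526) = 114.8727
P₀ = 5.4429/(1+0.112)^1 + 6.4825/(1+0.112)^2 + 114.8727/(1+0.112)^2 = 103.0352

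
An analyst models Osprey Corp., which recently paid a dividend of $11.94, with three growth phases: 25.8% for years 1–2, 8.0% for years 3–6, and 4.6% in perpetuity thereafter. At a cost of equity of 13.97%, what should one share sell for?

$209.64

Three-stage DDM. Project D₁…D_6; terminal Gordon value at t=6 with g = 0.046; discount at r = 0.1397.
D_1 = 15.0205
D_2 = 18.8958
D_3 = 20.4075
D_4 = 22.0401
D_5 = 23.8033
D_6 = 25.7075
TV_6 = 26.8901/(0.1397−0.046) = 286.9807
P₀ = Σ Dₜ/(1+r)ᵗ + TV_6/(1+r)^6 = 209.6360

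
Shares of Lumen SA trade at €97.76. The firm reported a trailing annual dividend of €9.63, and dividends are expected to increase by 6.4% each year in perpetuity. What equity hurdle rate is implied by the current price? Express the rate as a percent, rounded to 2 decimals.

Rearranging the constant-growth DDM: r = D₁/P₀ + g.
D₁ = 9.63 × (1 + 0.064) = 10.2463.
r = 10.2463 / 97.76 + 0.064 = 0.10481 + 0.064 = 0.16881

16.88%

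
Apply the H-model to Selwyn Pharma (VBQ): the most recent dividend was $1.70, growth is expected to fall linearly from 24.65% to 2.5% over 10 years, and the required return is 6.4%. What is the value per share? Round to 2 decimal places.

$92.96

H-model: P₀ = D₀[(1+g_L) + H(g_S−g_L)]/(r−g_L), with H = 10/2 = 5.
P₀ = 1.70 × [(1+0.025) + 5×(0.2465−0.025)] / (0.064−0.025)
   = 1.70 × 2.1325 / 0.039 = 92.9551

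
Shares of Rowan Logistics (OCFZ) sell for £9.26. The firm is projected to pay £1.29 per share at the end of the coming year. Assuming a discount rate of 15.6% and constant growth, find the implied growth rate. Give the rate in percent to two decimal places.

1.67%

From P₀ = D₁/(r − g), the implied growth is g = r − D₁/P₀.
g = 0.156 − 1.29/9.26 = 0.156 − 0.13931 = 0.01669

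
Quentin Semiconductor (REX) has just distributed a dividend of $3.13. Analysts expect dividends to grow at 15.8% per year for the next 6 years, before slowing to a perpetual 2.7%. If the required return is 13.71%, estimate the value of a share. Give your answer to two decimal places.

$52.59

Two-stage DDM. Project D₁…D_6 at 0.158, terminal growth 0.027, discount at r = 0.1371.
D_1 = 3.6245
D_2 = 4.1972
D_3 = 4.8604
D_4 = 5.6283
D_5 = 6.5176
D_6 = 7.5474
Terminal value at t=6: TV = D_7/(r−g) = 7.7511/(0.1371−0.027) = 70.4010
P₀ = 3.6245/(1+0.1371)^1 + 4.1972/(1+0.1371)^2 + 4.8604/(1+0.1371)^3 + 5.6283/(1+0.1371)^4 + 6.5176/(1+0.1371)^5 + 7.5474/(1+0.1371)^6 + 70.4010/(1+0.1371)^6 = 52.5935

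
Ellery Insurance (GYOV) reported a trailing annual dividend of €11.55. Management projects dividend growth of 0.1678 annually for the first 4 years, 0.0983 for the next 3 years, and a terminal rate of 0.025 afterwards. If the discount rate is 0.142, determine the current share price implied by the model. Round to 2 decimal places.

Three-stage DDM. Project D₁…D_7; terminal Gordon value at t=7 with g = 0.025; discount at r = 0.142.
D_1 = 13.4881
D_2 = 15.7514
D_3 = 18.3945
D_4 = 21.4811
D_5 = 23.5927
D_6 = 25.9118
D_7 = 28.4589
TV_7 = 29.1704/(0.142−0.025) = 249.3198
P₀ = Σ Dₜ/(1+r)ᵗ + TV_7/(1+r)^7 = 182.3539

€182.35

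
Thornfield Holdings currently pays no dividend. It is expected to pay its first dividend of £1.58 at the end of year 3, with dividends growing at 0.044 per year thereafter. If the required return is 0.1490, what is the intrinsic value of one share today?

£11.40

Deferred-dividend DDM. At t=2 the remaining stream is a growing perpetuity with first payment D_3 = 1.58.
V_2 = D_3/(r−g) = 1.58/(0.149−0.044) = 15.0476
P₀ = V_2/(1+r)^2 = 15.0476/(1+0.149)^2 = 11.3980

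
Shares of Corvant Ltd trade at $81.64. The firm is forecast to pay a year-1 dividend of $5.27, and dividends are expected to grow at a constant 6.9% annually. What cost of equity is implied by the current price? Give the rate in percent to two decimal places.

Rearranging the constant-growth DDM: r = D₁/P₀ + g.
r = 5.2700 / 81.64 + 0.069 = 0.06455 + 0.069 = 0.13355

13.36%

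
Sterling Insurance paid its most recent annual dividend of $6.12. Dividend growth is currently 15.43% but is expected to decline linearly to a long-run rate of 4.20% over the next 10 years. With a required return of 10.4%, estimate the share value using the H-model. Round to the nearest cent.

$158.28

H-model: P₀ = D₀[(1+g_L) + H(g_S−g_L)]/(r−g_L), with H = 10/2 = 5.
P₀ = 6.12 × [(1+0.042) + 5×(0.1543−0.042)] / (0.104−0.042)
   = 6.12 × 1.6035 / 0.062 = 158.2810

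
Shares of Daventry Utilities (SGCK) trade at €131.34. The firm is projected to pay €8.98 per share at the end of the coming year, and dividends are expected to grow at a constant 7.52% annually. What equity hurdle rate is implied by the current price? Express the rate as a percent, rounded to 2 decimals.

Rearranging the constant-growth DDM: r = D₁/P₀ + g.
r = 8.9800 / 131.34 + 0.0752 = 0.06837 + 0.0752 = 0.14357

14.36%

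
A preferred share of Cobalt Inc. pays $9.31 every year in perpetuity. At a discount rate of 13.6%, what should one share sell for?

Zero-growth DDM (perpetuity): P₀ = D/r = 9.31 / 0.136 = 68.4559

$68.46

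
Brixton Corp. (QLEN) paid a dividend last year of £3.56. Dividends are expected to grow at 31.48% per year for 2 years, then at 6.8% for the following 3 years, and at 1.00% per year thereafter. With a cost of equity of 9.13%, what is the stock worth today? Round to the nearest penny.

£84.48

Three-stage DDM. Project D₁…D_5; terminal Gordon value at t=5 with g = 0.01; discount at r = 0.0913.
D_1 = 4.6807
D_2 = 6.1542
D_3 = 6.5727
D_4 = 7.0196
D_5 = 7.4969
TV_5 = 7.5719/(0.0913−0.01) = 93.1352
P₀ = Σ Dₜ/(1+r)ᵗ + TV_5/(1+r)^5 = 84.4783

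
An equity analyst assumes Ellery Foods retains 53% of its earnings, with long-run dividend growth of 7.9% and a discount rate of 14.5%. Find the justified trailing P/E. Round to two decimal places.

Payout ratio b = 1 − 0.53 = 0.47.
Justified trailing P/E = b(1+g)/(r−g) = 0.47×(1+0.079)/(0.145−0.079) = 7.6838

7.68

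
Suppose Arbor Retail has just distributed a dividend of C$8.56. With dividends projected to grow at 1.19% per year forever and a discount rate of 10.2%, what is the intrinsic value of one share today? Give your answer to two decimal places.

Gordon growth model: P₀ = D₁/(r − g). D₁ = 8.56 × (1 + 0.0119) = 8.6619.
P₀ = 8.6619 / (0.102 − 0.0119) = 8.6619 / 0.0901 = 96.1361

C$96.14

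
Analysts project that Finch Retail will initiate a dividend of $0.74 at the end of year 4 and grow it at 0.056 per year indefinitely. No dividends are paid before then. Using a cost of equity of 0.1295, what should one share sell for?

Deferred-dividend DDM. At t=3 the remaining stream is a growing perpetuity with first payment D_4 = 0.74.
V_3 = D_4/(r−g) = 0.74/(0.1295−0.056) = 10.0680
P₀ = V_3/(1+r)^3 = 10.0680/(1+0.1295)^3 = 6.9869

$6.99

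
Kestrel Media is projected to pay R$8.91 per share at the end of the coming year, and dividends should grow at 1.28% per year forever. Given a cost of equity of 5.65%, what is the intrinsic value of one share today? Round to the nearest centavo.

Gordon growth model: P₀ = D₁/(r − g), with D₁ = 8.91 given directly.
P₀ = 8.9100 / (0.0565 − 0.0128) = 8.9100 / 0.0437 = 203.8902

R$203.89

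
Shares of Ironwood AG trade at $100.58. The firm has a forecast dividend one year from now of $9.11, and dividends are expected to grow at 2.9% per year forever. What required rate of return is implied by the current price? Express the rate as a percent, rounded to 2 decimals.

11.96%

Rearranging the constant-growth DDM: r = D₁/P₀ + g.
r = 9.1100 / 100.58 + 0.029 = 0.09057 + 0.029 = 0.11957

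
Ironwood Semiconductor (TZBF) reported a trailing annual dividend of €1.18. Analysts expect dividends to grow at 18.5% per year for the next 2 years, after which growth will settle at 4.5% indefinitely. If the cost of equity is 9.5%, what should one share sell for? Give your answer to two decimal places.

Two-stage DDM. Project D₁…D_2 at 0.185, terminal growth 0.045, discount at r = 0.095.
D_1 = 1.3983
D_2 = 1.6570
Terminal value at t=2: TV = D_3/(r−g) = 1.7315/(0.095−0.045) = 34.6310
P₀ = 1.3983/(1+0.095)^1 + 1.6570/(1+0.095)^2 + 34.6310/(1+0.095)^2 = 31.5416

€31.54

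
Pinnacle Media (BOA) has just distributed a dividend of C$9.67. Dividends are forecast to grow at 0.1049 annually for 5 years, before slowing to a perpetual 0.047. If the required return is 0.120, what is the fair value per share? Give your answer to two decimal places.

C$176.02

Two-stage DDM. Project D₁…D_5 at 0.1049, terminal growth 0.047, discount at r = 0.12.
D_1 = 10.6844
D_2 = 11.8052
D_3 = 13.0435
D_4 = 14.4118
D_5 = 15.9236
Terminal value at t=5: TV = D_6/(r−g) = 16.6720/(0.12−0.047) = 228.3837
P₀ = 10.6844/(1+0.12)^1 + 11.8052/(1+0.12)^2 + 13.0435/(1+0.12)^3 + 14.4118/(1+0.12)^4 + 15.9236/(1+0.12)^5 + 228.3837/(1+0.12)^5 = 176.0203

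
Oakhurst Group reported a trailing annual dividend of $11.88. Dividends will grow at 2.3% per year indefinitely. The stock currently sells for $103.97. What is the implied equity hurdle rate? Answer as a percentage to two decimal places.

Rearranging the constant-growth DDM: r = D₁/P₀ + g.
D₁ = 11.88 × (1 + 0.023) = 12.1532.
r = 12.1532 / 103.97 + 0.023 = 0.11689 + 0.023 = 0.13989

13.99%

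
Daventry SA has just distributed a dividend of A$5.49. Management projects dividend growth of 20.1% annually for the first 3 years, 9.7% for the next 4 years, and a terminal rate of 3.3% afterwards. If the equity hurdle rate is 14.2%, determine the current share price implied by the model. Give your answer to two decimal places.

A$92.88

Three-stage DDM. Project D₁…D_7; terminal Gordon value at t=7 with g = 0.033; discount at r = 0.142.
D_1 = 6.5935
D_2 = 7.9188
D_3 = 9.5105
D_4 = 10.4330
D_5 = 11.4450
D_6 = 12.5551
D_7 = 13.7730
TV_7 = 14.2275/(0.142−0.033) = 130.5274
P₀ = Σ Dₜ/(1+r)ᵗ + TV_7/(1+r)^7 = 92.8821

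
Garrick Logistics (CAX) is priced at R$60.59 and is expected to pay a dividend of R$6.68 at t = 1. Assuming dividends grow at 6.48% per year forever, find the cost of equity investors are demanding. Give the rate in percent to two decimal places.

17.50%

Rearranging the constant-growth DDM: r = D₁/P₀ + g.
r = 6.6800 / 60.59 + 0.0648 = 0.11025 + 0.0648 = 0.17505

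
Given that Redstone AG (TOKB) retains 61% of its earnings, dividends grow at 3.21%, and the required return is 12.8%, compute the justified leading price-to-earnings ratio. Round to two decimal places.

Payout ratio b = 1 − 0.61 = 0.39.
Justified leading P/E = b/(r−g) = 0.39/(0.128−0.0321) = 4.0667

4.07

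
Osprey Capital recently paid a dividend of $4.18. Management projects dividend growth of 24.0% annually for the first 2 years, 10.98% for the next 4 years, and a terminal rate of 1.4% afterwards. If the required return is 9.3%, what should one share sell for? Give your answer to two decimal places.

$105.88

Three-stage DDM. Project D₁…D_6; terminal Gordon value at t=6 with g = 0.014; discount at r = 0.093.
D_1 = 5.1832
D_2 = 6.4272
D_3 = 7.1329
D_4 = 7.9161
D_5 = 8.7852
D_6 = 9.7499
TV_6 = 9.8864/(0.093−0.014) = 125.1438
P₀ = Σ Dₜ/(1+r)ᵗ + TV_6/(1+r)^6 = 105.8804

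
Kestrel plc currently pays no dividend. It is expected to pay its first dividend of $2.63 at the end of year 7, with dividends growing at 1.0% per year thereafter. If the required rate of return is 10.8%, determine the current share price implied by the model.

$14.50

Deferred-dividend DDM. At t=6 the remaining stream is a growing perpetuity with first payment D_7 = 2.63.
V_6 = D_7/(r−g) = 2.63/(0.108−0.01) = 26.8367
P₀ = V_6/(1+r)^6 = 26.8367/(1+0.108)^6 = 14.5041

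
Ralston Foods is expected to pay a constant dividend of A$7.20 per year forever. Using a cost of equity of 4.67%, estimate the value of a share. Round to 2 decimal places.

A$154.18

Zero-growth DDM (perpetuity): P₀ = D/r = 7.20 / 0.0467 = 154.1756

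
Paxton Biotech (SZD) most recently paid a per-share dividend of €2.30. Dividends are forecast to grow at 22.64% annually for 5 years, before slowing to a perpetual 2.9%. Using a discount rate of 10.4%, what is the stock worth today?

Two-stage DDM. Project D₁…D_5 at 0.2264, terminal growth 0.029, discount at r = 0.104.
D_1 = 2.8207
D_2 = 3.4593
D_3 = 4.2425
D_4 = 5.2030
D_5 = 6.3810
Terminal value at t=5: TV = D_6/(r−g) = 6.5660/(0.104−0.029) = 87.5473
P₀ = 2.8207/(1+0.104)^1 + 3.4593/(1+0.104)^2 + 4.2425/(1+0.104)^3 + 5.2030/(1+0.104)^4 + 6.3810/(1+0.104)^5 + 87.5473/(1+0.104)^5 = 69.3219

€69.32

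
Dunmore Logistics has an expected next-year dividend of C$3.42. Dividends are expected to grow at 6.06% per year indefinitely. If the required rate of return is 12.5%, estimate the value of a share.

Gordon growth model: P₀ = D₁/(r − g), with D₁ = 3.42 given directly.
P₀ = 3.4200 / (0.125 − 0.0606) = 3.4200 / 0.0644 = 53.1056

C$53.11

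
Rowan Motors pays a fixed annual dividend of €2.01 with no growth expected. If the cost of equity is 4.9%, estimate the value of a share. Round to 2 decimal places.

Zero-growth DDM (perpetuity): P₀ = D/r = 2.01 / 0.049 = 41.0204

€41.02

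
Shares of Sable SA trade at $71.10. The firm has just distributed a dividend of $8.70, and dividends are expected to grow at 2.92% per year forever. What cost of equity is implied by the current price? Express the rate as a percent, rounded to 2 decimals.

15.51%

Rearranging the constant-growth DDM: r = D₁/P₀ + g.
D₁ = 8.70 × (1 + 0.0292) = 8.9540.
r = 8.9540 / 71.10 + 0.0292 = 0.12594 + 0.0292 = 0.15514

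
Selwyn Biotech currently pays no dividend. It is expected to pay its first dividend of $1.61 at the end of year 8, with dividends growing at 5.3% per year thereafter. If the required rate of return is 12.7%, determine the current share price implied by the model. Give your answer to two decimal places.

$9.42

Deferred-dividend DDM. At t=7 the remaining stream is a growing perpetuity with first payment D_8 = 1.61.
V_7 = D_8/(r−g) = 1.61/(0.127−0.053) = 21.7568
P₀ = V_7/(1+r)^7 = 21.7568/(1+0.127)^7 = 9.4216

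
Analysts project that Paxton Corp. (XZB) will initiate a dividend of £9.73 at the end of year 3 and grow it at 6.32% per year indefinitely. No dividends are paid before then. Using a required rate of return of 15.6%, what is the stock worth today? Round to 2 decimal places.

£78.46

Deferred-dividend DDM. At t=2 the remaining stream is a growing perpetuity with first payment D_3 = 9.73.
V_2 = D_3/(r−g) = 9.73/(0.156−0.0632) = 104.8491
P₀ = V_2/(1+r)^2 = 104.8491/(1+0.156)^2 = 78.4602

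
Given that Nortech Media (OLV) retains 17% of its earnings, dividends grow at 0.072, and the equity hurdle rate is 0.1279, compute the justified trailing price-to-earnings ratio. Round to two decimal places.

Payout ratio b = 1 − 0.17 = 0.83.
Justified trailing P/E = b(1+g)/(r−g) = 0.83×(1+0.072)/(0.1279−0.072) = 15.9170

15.92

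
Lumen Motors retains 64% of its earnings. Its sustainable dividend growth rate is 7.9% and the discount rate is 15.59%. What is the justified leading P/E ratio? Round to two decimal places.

4.68

Payout ratio b = 1 − 0.64 = 0.36.
Justified leading P/E = b/(r−g) = 0.36/(0.1559−0.079) = 4.6814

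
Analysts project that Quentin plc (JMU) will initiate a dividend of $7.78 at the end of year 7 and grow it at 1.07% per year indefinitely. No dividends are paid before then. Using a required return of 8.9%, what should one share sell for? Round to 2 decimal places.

Deferred-dividend DDM. At t=6 the remaining stream is a growing perpetuity with first payment D_7 = 7.78.
V_6 = D_7/(r−g) = 7.78/(0.089−0.0107) = 99.3614
P₀ = V_6/(1+r)^6 = 99.3614/(1+0.089)^6 = 59.5731

$59.57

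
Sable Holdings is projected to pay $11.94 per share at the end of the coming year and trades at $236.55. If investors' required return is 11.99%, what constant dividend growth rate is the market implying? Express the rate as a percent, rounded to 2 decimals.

6.94%

From P₀ = D₁/(r − g), the implied growth is g = r − D₁/P₀.
g = 0.1199 − 11.94/236.55 = 0.1199 − 0.05048 = 0.06942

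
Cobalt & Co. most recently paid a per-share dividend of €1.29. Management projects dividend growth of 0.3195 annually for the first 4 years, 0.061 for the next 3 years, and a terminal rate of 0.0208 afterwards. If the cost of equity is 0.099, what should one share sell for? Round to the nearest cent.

Three-stage DDM. Project D₁…D_7; terminal Gordon value at t=7 with g = 0.0208; discount at r = 0.099.
D_1 = 1.7022
D_2 = 2.2460
D_3 = 2.9636
D_4 = 3.9105
D_5 = 4.1490
D_6 = 4.4021
D_7 = 4.6706
TV_7 = 4.7678/(0.099−0.0208) = 60.9688
P₀ = Σ Dₜ/(1+r)ᵗ + TV_7/(1+r)^7 = 47.3066

€47.31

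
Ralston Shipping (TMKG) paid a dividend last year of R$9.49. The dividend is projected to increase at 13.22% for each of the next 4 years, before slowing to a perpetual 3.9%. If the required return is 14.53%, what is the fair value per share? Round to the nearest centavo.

Two-stage DDM. Project D₁…D_4 at 0.1322, terminal growth 0.039, discount at r = 0.1453.
D_1 = 10.7446
D_2 = 12.1650
D_3 = 13.7732
D_4 = 15.5940
Terminal value at t=4: TV = D_5/(r−g) = 16.2022/(0.1453−0.039) = 152.4197
P₀ = 10.7446/(1+0.1453)^1 + 12.1650/(1+0.1453)^2 + 13.7732/(1+0.1453)^3 + 15.5940/(1+0.1453)^4 + 152.4197/(1+0.1453)^4 = 125.4727

R$125.47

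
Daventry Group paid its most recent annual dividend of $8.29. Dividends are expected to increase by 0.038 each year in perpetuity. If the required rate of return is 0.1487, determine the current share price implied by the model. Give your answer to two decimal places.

Gordon growth model: P₀ = D₁/(r − g). D₁ = 8.29 × (1 + 0.038) = 8.6050.
P₀ = 8.6050 / (0.1487 − 0.038) = 8.6050 / 0.1107 = 77.7328

$77.73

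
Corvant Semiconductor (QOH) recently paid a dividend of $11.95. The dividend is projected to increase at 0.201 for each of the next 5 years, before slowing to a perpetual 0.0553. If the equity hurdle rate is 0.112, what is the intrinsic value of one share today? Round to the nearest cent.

$402.57

Two-stage DDM. Project D₁…D_5 at 0.201, terminal growth 0.0553, discount at r = 0.112.
D_1 = 14.3520
D_2 = 17.2367
D_3 = 20.7013
D_4 = 24.8622
D_5 = 29.8595
Terminal value at t=5: TV = D_6/(r−g) = 31.5108/(0.112−0.0553) = 555.7453
P₀ = 14.3520/(1+0.112)^1 + 17.2367/(1+0.112)^2 + 20.7013/(1+0.112)^3 + 24.8622/(1+0.112)^4 + 29.8595/(1+0.112)^5 + 555.7453/(1+0.112)^5 = 402.5749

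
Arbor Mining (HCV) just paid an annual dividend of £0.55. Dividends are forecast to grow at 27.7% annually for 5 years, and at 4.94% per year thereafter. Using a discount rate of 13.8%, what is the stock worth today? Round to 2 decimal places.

£15.53

Two-stage DDM. Project D₁…D_5 at 0.277, terminal growth 0.0494, discount at r = 0.138.
D_1 = 0.7024
D_2 = 0.8969
D_3 = 1.1453
D_4 = 1.4626
D_5 = 1.8677
Terminal value at t=5: TV = D_6/(r−g) = 1.9600/(0.138−0.0494) = 22.1220
P₀ = 0.7024/(1+0.138)^1 + 0.8969/(1+0.138)^2 + 1.1453/(1+0.138)^3 + 1.4626/(1+0.138)^4 + 1.8677/(1+0.138)^5 + 22.1220/(1+0.138)^5 = 15.5284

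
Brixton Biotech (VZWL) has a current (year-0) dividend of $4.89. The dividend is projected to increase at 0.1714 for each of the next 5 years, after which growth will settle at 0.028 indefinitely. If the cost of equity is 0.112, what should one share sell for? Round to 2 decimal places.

Two-stage DDM. Project D₁…D_5 at 0.1714, terminal growth 0.028, discount at r = 0.112.
D_1 = 5.7281
D_2 = 6.7100
D_3 = 7.8600
D_4 = 9.2072
D_5 = 10.7854
Terminal value at t=5: TV = D_6/(r−g) = 11.0874/(0.112−0.028) = 131.9924
P₀ = 5.7281/(1+0.112)^1 + 6.7100/(1+0.112)^2 + 7.8600/(1+0.112)^3 + 9.2072/(1+0.112)^4 + 10.7854/(1+0.112)^5 + 131.9924/(1+0.112)^5 = 106.2878

$106.29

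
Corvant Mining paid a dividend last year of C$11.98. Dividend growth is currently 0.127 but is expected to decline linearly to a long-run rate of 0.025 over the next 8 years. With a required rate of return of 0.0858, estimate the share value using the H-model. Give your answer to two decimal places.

H-model: P₀ = D₀[(1+g_L) + H(g_S−g_L)]/(r−g_L), with H = 8/2 = 4.
P₀ = 11.98 × [(1+0.025) + 4×(0.127−0.025)] / (0.0858−0.025)
   = 11.98 × 1.4330 / 0.0608 = 282.3576

C$282.36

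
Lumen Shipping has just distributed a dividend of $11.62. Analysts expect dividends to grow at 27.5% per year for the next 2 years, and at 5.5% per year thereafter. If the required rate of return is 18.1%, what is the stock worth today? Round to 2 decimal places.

Two-stage DDM. Project D₁…D_2 at 0.275, terminal growth 0.055, discount at r = 0.181.
D_1 = 14.8155
D_2 = 18.8898
Terminal value at t=2: TV = D_3/(r−g) = 19.9287/(0.181−0.055) = 158.1643
P₀ = 14.8155/(1+0.181)^1 + 18.8898/(1+0.181)^2 + 158.1643/(1+0.181)^2 = 139.4871

$139.49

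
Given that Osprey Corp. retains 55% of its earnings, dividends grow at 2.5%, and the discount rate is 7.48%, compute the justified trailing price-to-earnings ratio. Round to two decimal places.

Payout ratio b = 1 − 0.55 = 0.45.
Justified trailing P/E = b(1+g)/(r−g) = 0.45×(1+0.025)/(0.0748−0.025) = 9.2620

9.26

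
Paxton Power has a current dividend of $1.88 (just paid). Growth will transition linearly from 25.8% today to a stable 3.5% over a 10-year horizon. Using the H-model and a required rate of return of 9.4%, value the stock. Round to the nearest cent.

H-model: P₀ = D₀[(1+g_L) + H(g_S−g_L)]/(r−g_L), with H = 10/2 = 5.
P₀ = 1.88 × [(1+0.035) + 5×(0.258−0.035)] / (0.094−0.035)
   = 1.88 × 2.1500 / 0.059 = 68.5085

$68.51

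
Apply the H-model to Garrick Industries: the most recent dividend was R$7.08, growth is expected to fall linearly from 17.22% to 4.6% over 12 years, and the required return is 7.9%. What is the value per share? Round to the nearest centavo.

R$386.87

H-model: P₀ = D₀[(1+g_L) + H(g_S−g_L)]/(r−g_L), with H = 12/2 = 6.
P₀ = 7.08 × [(1+0.046) + 6×(0.1722−0.046)] / (0.079−0.046)
   = 7.08 × 1.8032 / 0.033 = 386.8684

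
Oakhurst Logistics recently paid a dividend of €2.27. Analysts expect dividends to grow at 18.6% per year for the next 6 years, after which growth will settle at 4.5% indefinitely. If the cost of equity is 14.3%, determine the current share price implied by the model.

Two-stage DDM. Project D₁…D_6 at 0.186, terminal growth 0.045, discount at r = 0.143.
D_1 = 2.6922
D_2 = 3.1930
D_3 = 3.7869
D_4 = 4.4912
D_5 = 5.3266
D_6 = 6.3173
Terminal value at t=6: TV = D_7/(r−g) = 6.6016/(0.143−0.045) = 67.3634
P₀ = 2.6922/(1+0.143)^1 + 3.1930/(1+0.143)^2 + 3.7869/(1+0.143)^3 + 4.4912/(1+0.143)^4 + 5.3266/(1+0.143)^5 + 6.3173/(1+0.143)^6 + 67.3634/(1+0.143)^6 = 45.7399

€45.74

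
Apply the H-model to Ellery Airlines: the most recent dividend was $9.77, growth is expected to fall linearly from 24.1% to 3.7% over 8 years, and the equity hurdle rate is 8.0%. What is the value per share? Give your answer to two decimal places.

$421.02

H-model: P₀ = D₀[(1+g_L) + H(g_S−g_L)]/(r−g_L), with H = 8/2 = 4.
P₀ = 9.77 × [(1+0.037) + 4×(0.241−0.037)] / (0.08−0.037)
   = 9.77 × 1.8530 / 0.043 = 421.0188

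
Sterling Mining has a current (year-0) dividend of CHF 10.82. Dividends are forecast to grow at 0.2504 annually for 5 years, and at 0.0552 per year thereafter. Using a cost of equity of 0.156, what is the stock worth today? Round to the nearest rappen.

Two-stage DDM. Project D₁…D_5 at 0.2504, terminal growth 0.0552, discount at r = 0.156.
D_1 = 13.5293
D_2 = 16.9171
D_3 = 21.1531
D_4 = 26.4498
D_5 = 33.0729
Terminal value at t=5: TV = D_6/(r−g) = 34.8985/(0.156−0.0552) = 346.2154
P₀ = 13.5293/(1+0.156)^1 + 16.9171/(1+0.156)^2 + 21.1531/(1+0.156)^3 + 26.4498/(1+0.156)^4 + 33.0729/(1+0.156)^5 + 346.2154/(1+0.156)^5 = 236.5972

CHF 236.60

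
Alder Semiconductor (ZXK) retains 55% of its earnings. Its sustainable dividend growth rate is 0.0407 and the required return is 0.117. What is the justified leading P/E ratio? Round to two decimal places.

Payout ratio b = 1 − 0.55 = 0.45.
Justified leading P/E = b/(r−g) = 0.45/(0.117−0.0407) = 5.8978

5.90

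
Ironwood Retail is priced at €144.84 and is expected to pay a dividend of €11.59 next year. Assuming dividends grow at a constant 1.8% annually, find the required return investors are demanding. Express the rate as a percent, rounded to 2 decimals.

Rearranging the constant-growth DDM: r = D₁/P₀ + g.
r = 11.5900 / 144.84 + 0.018 = 0.08002 + 0.018 = 0.09802

9.80%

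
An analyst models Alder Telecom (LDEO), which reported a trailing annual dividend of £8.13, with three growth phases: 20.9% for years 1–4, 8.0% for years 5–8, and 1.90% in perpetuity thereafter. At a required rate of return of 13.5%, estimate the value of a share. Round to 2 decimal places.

£150.59

Three-stage DDM. Project D₁…D_8; terminal Gordon value at t=8 with g = 0.019; discount at r = 0.135.
D_1 = 9.8292
D_2 = 11.8835
D_3 = 14.3671
D_4 = 17.3698
D_5 = 18.7594
D_6 = 20.2602
D_7 = 21.8810
D_8 = 23.6315
TV_8 = 24.0805/(0.135−0.019) = 207.5903
P₀ = Σ Dₜ/(1+r)ᵗ + TV_8/(1+r)^8 = 150.5898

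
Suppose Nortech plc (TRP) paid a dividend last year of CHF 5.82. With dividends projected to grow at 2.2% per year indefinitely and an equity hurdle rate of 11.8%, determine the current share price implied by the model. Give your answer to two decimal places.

Gordon growth model: P₀ = D₁/(r − g). D₁ = 5.82 × (1 + 0.022) = 5.9480.
P₀ = 5.9480 / (0.118 − 0.022) = 5.9480 / 0.096 = 61.9588

CHF 61.96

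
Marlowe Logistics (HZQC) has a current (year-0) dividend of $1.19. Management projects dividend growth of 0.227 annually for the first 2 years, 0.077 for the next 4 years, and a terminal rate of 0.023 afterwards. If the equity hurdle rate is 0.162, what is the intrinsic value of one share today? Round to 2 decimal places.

$14.20

Three-stage DDM. Project D₁…D_6; terminal Gordon value at t=6 with g = 0.023; discount at r = 0.162.
D_1 = 1.4601
D_2 = 1.7916
D_3 = 1.9295
D_4 = 2.0781
D_5 = 2.2381
D_6 = 2.4105
TV_6 = 2.4659/(0.162−0.023) = 17.7402
P₀ = Σ Dₜ/(1+r)ᵗ + TV_6/(1+r)^6 = 14.1952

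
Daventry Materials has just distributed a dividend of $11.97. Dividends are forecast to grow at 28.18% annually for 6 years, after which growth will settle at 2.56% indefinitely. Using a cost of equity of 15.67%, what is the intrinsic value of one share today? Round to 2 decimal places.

$277.88

Two-stage DDM. Project D₁…D_6 at 0.2818, terminal growth 0.0256, discount at r = 0.1567.
D_1 = 15.3431
D_2 = 19.6668
D_3 = 25.2090
D_4 = 32.3128
D_5 = 41.4186
D_6 = 53.0904
Terminal value at t=6: TV = D_7/(r−g) = 54.4495/(0.1567−0.0256) = 415.3279
P₀ = 15.3431/(1+0.1567)^1 + 19.6668/(1+0.1567)^2 + 25.2090/(1+0.1567)^3 + 32.3128/(1+0.1567)^4 + 41.4186/(1+0.1567)^5 + 53.0904/(1+0.1567)^6 + 415.3279/(1+0.1567)^6 = 277.8794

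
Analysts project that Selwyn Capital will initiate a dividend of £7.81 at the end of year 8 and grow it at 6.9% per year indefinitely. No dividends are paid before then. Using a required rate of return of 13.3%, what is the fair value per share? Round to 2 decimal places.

Deferred-dividend DDM. At t=7 the remaining stream is a growing perpetuity with first payment D_8 = 7.81.
V_7 = D_8/(r−g) = 7.81/(0.133−0.069) = 122.0312
P₀ = V_7/(1+r)^7 = 122.0312/(1+0.133)^7 = 50.9169

£50.92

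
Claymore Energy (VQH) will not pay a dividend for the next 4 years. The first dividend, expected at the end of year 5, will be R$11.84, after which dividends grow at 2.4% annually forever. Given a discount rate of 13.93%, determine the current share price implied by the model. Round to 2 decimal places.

Deferred-dividend DDM. At t=4 the remaining stream is a growing perpetuity with first payment D_5 = 11.84.
V_4 = D_5/(r−g) = 11.84/(0.1393−0.024) = 102.6886
P₀ = V_4/(1+r)^4 = 102.6886/(1+0.1393)^4 = 60.9495

R$60.95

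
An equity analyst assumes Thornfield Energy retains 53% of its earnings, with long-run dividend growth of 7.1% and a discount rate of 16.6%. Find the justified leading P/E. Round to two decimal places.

Payout ratio b = 1 − 0.53 = 0.47.
Justified leading P/E = b/(r−g) = 0.47/(0.166−0.071) = 4.9474

4.95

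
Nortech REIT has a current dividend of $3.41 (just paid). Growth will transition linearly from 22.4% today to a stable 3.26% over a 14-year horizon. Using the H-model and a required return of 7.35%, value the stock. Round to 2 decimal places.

H-model: P₀ = D₀[(1+g_L) + H(g_S−g_L)]/(r−g_L), with H = 14/2 = 7.
P₀ = 3.41 × [(1+0.0326) + 7×(0.224−0.0326)] / (0.0735−0.0326)
   = 3.41 × 2.3724 / 0.0409 = 197.7967

$197.80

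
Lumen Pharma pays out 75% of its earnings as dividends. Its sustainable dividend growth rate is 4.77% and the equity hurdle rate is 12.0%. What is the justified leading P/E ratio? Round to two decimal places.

10.37

Justified leading P/E = b/(r−g) = 0.75/(0.12−0.0477) = 10.3734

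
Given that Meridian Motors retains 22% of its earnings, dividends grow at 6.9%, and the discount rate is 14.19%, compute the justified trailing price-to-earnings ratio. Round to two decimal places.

Payout ratio b = 1 − 0.22 = 0.78.
Justified trailing P/E = b(1+g)/(r−g) = 0.78×(1+0.069)/(0.1419−0.069) = 11.4379

11.44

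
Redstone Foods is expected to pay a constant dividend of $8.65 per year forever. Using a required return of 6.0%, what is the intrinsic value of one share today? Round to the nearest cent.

Zero-growth DDM (perpetuity): P₀ = D/r = 8.65 / 0.06 = 144.1667

$144.17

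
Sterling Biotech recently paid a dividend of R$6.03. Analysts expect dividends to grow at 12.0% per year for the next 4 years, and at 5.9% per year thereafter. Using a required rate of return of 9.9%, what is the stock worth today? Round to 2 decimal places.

R$197.50

Two-stage DDM. Project D₁…D_4 at 0.12, terminal growth 0.059, discount at r = 0.099.
D_1 = 6.7536
D_2 = 7.5640
D_3 = 8.4717
D_4 = 9.4883
Terminal value at t=4: TV = D_5/(r−g) = 10.0481/(0.099−0.059) = 251.2033
P₀ = 6.7536/(1+0.099)^1 + 7.5640/(1+0.099)^2 + 8.4717/(1+0.099)^3 + 9.4883/(1+0.099)^4 + 251.2033/(1+0.099)^4 = 197.4950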